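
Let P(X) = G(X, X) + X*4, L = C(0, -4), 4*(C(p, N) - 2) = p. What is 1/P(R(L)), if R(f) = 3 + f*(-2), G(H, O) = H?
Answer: -⅕ ≈ -0.20000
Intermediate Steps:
C(p, N) = 2 + p/4
L = 2 (L = 2 + (¼)*0 = 2 + 0 = 2)
R(f) = 3 - 2*f
P(X) = 5*X (P(X) = X + X*4 = X + 4*X = 5*X)
1/P(R(L)) = 1/(5*(3 - 2*2)) = 1/(5*(3 - 4)) = 1/(5*(-1)) = 1/(-5) = -⅕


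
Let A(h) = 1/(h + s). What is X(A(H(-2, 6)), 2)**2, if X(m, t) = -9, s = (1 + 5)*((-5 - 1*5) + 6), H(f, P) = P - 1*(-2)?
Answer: 81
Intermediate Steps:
H(f, P) = 2 + P (H(f, P) = P + 2 = 2 + P)
s = -24 (s = 6*((-5 - 5) + 6) = 6*(-10 + 6) = 6*(-4) = -24)
A(h) = 1/(-24 + h) (A(h) = 1/(h - 24) = 1/(-24 + h))
X(A(H(-2, 6)), 2)**2 = (-9)**2 = 81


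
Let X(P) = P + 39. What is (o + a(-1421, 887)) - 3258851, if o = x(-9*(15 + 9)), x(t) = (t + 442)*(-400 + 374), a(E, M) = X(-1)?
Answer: -3264689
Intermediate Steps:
X(P) = 39 + P
a(E, M) = 38 (a(E, M) = 39 - 1 = 38)
x(t) = -11492 - 26*t (x(t) = (442 + t)*(-26) = -11492 - 26*t)
o = -5876 (o = -11492 - (-234)*(15 + 9) = -11492 - (-234)*24 = -11492 - 26*(-216) = -11492 + 5616 = -5876)
(o + a(-1421, 887)) - 3258851 = (-5876 + 38) - 3258851 = -5838 - 3258851 = -3264689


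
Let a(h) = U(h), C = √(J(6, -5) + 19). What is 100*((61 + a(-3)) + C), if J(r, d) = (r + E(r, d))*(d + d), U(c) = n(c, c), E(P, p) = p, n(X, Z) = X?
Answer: 6100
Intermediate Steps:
U(c) = c
J(r, d) = 2*d*(d + r) (J(r, d) = (r + d)*(d + d) = (d + r)*(2*d) = 2*d*(d + r))
C = 3 (C = √(2*(-5)*(-5 + 6) + 19) = √(2*(-5)*1 + 19) = √(-10 + 19) = √9 = 3)
a(h) = h
100*((61 + a(-3)) + C) = 100*((61 - 3) + 3) = 100*(58 + 3) = 100*61 = 6100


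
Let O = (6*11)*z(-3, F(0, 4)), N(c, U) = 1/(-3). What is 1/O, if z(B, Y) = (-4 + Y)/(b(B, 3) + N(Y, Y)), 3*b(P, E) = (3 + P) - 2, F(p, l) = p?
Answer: 1/264 ≈ 0.0037879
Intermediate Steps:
b(P, E) = ⅓ + P/3 (b(P, E) = ((3 + P) - 2)/3 = (1 + P)/3 = ⅓ + P/3)
N(c, U) = -⅓
z(B, Y) = 3*(-4 + Y)/B (z(B, Y) = (-4 + Y)/((⅓ + B/3) - ⅓) = (-4 + Y)/((B/3)) = (-4 + Y)*(3/B) = 3*(-4 + Y)/B)
O = 264 (O = (6*11)*(3*(-4 + 0)/(-3)) = 66*(3*(-⅓)*(-4)) = 66*4 = 264)
1/O = 1/264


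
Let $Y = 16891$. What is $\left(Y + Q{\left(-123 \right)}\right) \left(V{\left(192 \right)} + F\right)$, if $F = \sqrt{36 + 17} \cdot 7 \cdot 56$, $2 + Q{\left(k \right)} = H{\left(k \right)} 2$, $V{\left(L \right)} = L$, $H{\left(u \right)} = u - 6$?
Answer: $3193152 + 6519352 \sqrt{53} \approx 5.0655 \cdot 10^{7}$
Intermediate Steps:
$H{\left(u \right)} = -6 + u$ ($H{\left(u \right)} = u - 6 = -6 + u$)
$Q{\left(k \right)} = -14 + 2 k$ ($Q{\left(k \right)} = -2 + \left(-6 + k\right) 2 = -2 + \left(-12 + 2 k\right) = -14 + 2 k$)
$F = 392 \sqrt{53}$ ($F = \sqrt{53} \cdot 392 = 392 \sqrt{53} \approx 2853.8$)
$\left(Y + Q{\left(-123 \right)}\right) \left(V{\left(192 \right)} + F\right) = \left(16891 + \left(-14 + 2 \left(-123\right)\right)\right) \left(192 + 392 \sqrt{53}\right) = \left(16891 - 260\right) \left(192 + 392 \sqrt{53}\right) = 16631 \left(192 + 392 \sqrt{53}\right) = 3193152 + 6519352 \sqrt{53}$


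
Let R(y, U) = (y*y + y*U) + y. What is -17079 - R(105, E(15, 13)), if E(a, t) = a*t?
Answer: -48684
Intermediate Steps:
R(y, U) = y + y² + U*y (R(y, U) = (y² + U*y) + y = y + y² + U*y)
-17079 - R(105, E(15, 13)) = -17079 - 105*(1 + 15*13 + 105) = -17079 - 105*(1 + 195 + 105) = -17079 - 105*301 = -17079 - 1*31605 = -17079 - 31605 = -48684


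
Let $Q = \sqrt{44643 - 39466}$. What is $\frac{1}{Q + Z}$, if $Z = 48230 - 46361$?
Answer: $\frac{1869}{3487984} - \frac{\sqrt{5177}}{3487984} \approx 0.00051521$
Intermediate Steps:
$Q = \sqrt{5177} \approx 71.951$
$Z = 1869$ ($Z = 48230 - 46361 = 1869$)
$\frac{1}{Q + Z} = \frac{1}{\sqrt{5177} + 1869} = \frac{1}{1869 + \sqrt{5177}}$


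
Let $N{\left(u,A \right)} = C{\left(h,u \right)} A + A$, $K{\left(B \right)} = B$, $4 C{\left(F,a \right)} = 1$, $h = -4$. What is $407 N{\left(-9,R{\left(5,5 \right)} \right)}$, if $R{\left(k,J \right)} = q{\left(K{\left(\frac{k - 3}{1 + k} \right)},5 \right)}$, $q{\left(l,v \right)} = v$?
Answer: $\frac{10175}{4} \approx 2543.8$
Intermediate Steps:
$C{\left(F,a \right)} = \frac{1}{4}$ ($C{\left(F,a \right)} = \frac{1}{4} \cdot 1 = \frac{1}{4}$)
$R{\left(k,J \right)} = 5$
$N{\left(u,A \right)} = \frac{5 A}{4}$ ($N{\left(u,A \right)} = \frac{A}{4} + A = \frac{5 A}{4}$)
$407 N{\left(-9,R{\left(5,5 \right)} \right)} = 407 \cdot \frac{5}{4} \cdot 5 = 407 \cdot \frac{25}{4} = \frac{10175}{4}$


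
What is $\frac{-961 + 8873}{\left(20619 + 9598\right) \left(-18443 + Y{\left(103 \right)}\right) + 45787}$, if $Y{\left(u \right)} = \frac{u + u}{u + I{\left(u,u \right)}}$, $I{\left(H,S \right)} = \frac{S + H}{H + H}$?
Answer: $- \frac{411424}{28973697537} \approx -1.42 \cdot 10^{-5}$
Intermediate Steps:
$I{\left(H,S \right)} = \frac{H + S}{2 H}$
$Y{\left(u \right)} = \frac{2 u}{1 + u}$ ($Y{\left(u \right)} = \frac{u + u}{u + \frac{u + u}{2 u}} = \frac{2 u}{u + \frac{2 u}{2 u}} = \frac{2 u}{u + 1} = \frac{2 u}{1 + u}$)
$\frac{-961 + 8873}{\left(20619 + 9598\right) \left(-18443 + Y{\left(103 \right)}\right) + 45787} = \frac{-961 + 8873}{\left(20619 + 9598\right) \left(-18443 + 2 \cdot 103 \frac{1}{1 + 103}\right) + 45787} = \frac{7912}{30217 \left(-18443 + 2 \cdot 103 \cdot \frac{1}{104}\right) + 45787} = \frac{7912}{30217 \left(-18443 + \frac{103}{52}\right) + 45787} = \frac{7912}{30217 \left(- \frac{958933}{52}\right) + 45787} = \frac{7912}{- \frac{28976078461}{52} + 45787} = \frac{7912}{- \frac{28973697537}{52}} = 7912 \left(- \frac{52}{28973697537}\right) = - \frac{411424}{28973697537}$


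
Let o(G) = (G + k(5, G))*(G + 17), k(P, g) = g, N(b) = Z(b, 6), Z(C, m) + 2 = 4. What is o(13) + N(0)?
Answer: 782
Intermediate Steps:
Z(C, m) = 2 (Z(C, m) = -2 + 4 = 2)
N(b) = 2
o(G) = 2*G*(17 + G) (o(G) = (G + G)*(G + 17) = (2*G)*(17 + G) = 2*G*(17 + G))
o(13) + N(0) = 2*13*(17 + 13) + 2 = 2*13*30 + 2 = 780 + 2 = 782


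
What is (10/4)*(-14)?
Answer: -35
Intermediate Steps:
(10/4)*(-14) = ((1/4)*10)*(-14) = (5/2)*(-14) = -35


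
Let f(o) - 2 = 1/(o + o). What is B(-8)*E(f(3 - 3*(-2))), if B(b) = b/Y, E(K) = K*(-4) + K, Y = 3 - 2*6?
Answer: -148/27 ≈ -5.4815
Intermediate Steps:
Y = -9 (Y = 3 - 12 = -9)
f(o) = 2 + 1/(2*o) (f(o) = 2 + 1/(o + o) = 2 + 1/(2*o))
E(K) = -3*K (E(K) = -4*K + K = -3*K)
B(b) = -b/9 (B(b) = b/(-9) = b*(-1/9) = -b/9)
B(-8)*E(f(3 - 3*(-2))) = (-1/9*(-8))*(-3*(2 + 1/(2*(3 - 3*(-2))))) = 8*(-3*(2 + 1/(2*(3 + 6))))/9 = 8*(-3*(2 + (1/2)/9))/9 = 8*(-3*(2 + (1/2)*(1/9)))/9 = 8*(-3*(2 + 1/18))/9 = 8*(-3*37/18)/9 = (8/9)*(-37/6) = -148/27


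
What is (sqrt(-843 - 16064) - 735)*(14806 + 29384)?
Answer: -32479650 + 44190*I*sqrt(16907) ≈ -3.248e+7 + 5.7459e+6*I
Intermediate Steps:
(sqrt(-843 - 16064) - 735)*(14806 + 29384) = (sqrt(-16907) - 735)*44190 = (I*sqrt(16907) - 735)*44190 = (-735 + I*sqrt(16907))*44190 = -32479650 + 44190*I*sqrt(16907)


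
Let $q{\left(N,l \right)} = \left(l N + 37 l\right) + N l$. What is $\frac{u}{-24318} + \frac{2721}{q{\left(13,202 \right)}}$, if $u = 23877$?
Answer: $- \frac{314404}{409353} \approx -0.76805$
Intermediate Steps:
$q{\left(N,l \right)} = 37 l + 2 N l$ ($q{\left(N,l \right)} = \left(N l + 37 l\right) + N l = \left(37 l + N l\right) + N l = 37 l + 2 N l$)
$\frac{u}{-24318} + \frac{2721}{q{\left(13,202 \right)}} = \frac{23877}{-24318} + \frac{2721}{202 \left(37 + 2 \cdot 13\right)} = 23877 \left(- \frac{1}{24318}\right) + \frac{2721}{202 \left(37 + 26\right)} = - \frac{379}{386} + \frac{2721}{202 \cdot 63} = - \frac{379}{386} + \frac{2721}{12726} = - \frac{379}{386} + 2721 \cdot \frac{1}{12726} = - \frac{379}{386} + \frac{907}{4242} = - \frac{314404}{409353}$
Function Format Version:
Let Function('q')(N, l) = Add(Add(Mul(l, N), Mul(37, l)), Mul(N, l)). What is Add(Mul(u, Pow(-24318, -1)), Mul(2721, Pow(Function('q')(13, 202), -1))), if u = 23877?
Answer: Rational(-314404, 409353) ≈ -0.76805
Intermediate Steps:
Function('q')(N, l) = Add(Mul(37, l), Mul(2, N, l)) (Function('q')(N, l) = Add(Add(Mul(N, l), Mul(37, l)), Mul(N, l)) = Add(Add(Mul(37, l), Mul(N, l)), Mul(N, l)) = Add(Mul(37, l), Mul(2, N, l)))
Add(Mul(u, Pow(-24318, -1)), Mul(2721, Pow(Function('q')(13, 202), -1))) = Add(Mul(23877, Pow(-24318, -1)), Mul(2721, Pow(Mul(202, Add(37, Mul(2, 13))), -1))) = Add(Mul(23877, Rational(-1, 24318)), Mul(2721, Pow(Mul(202, Add(37, 26)), -1))) = Add(Rational(-379, 386), Mul(2721, Pow(Mul(202, 63), -1))) = Add(Rational(-379, 386), Mul(2721, Pow(12726, -1))) = Add(Rational(-379, 386), Mul(2721, Rational(1, 12726))) = Add(Rational(-379, 386), Rational(907, 4242)) = Rational(-314404, 409353)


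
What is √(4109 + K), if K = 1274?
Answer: √5383 ≈ 73.369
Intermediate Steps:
√(4109 + K) = √(4109 + 1274) = √5383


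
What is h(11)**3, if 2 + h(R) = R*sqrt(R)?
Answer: -7994 + 14773*sqrt(11) ≈ 41003.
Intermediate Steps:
h(R) = -2 + R**(3/2) (h(R) = -2 + R*sqrt(R) = -2 + R**(3/2))
h(11)**3 = (-2 + 11**(3/2))**3 = (-2 + 11*sqrt(11))**3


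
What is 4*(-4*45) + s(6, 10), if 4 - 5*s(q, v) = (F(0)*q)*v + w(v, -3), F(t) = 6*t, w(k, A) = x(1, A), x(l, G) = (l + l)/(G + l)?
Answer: -719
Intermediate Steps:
x(l, G) = 2*l/(G + l) (x(l, G) = (2*l)/(G + l) = 2*l/(G + l))
w(k, A) = 2/(1 + A) (w(k, A) = 2*1/(A + 1) = 2*1/(1 + A) = 2/(1 + A))
s(q, v) = 1 (s(q, v) = ⅘ - (((6*0)*q)*v + 2/(1 - 3))/5 = ⅘ - ((0*q)*v + 2/(-2))/5 = ⅘ - (0*v + 2*(-½))/5 = ⅘ - (0 - 1)/5 = ⅘ - ⅕*(-1) = ⅘ + ⅕ = 1)
4*(-4*45) + s(6, 10) = 4*(-4*45) + 1 = 4*(-180) + 1 = -720 + 1 = -719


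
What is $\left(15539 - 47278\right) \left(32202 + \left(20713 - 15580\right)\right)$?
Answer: $-1184975565$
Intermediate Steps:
$\left(15539 - 47278\right) \left(32202 + \left(20713 - 15580\right)\right) = - 31739 \left(32202 + 5133\right) = \left(-31739\right) 37335 = -1184975565$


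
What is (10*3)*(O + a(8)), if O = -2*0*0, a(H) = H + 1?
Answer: 270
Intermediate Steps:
a(H) = 1 + H
O = 0 (O = 0*0 = 0)
(10*3)*(O + a(8)) = (10*3)*(0 + (1 + 8)) = 30*(0 + 9) = 30*9 = 270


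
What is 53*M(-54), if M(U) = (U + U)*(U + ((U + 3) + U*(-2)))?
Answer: -17172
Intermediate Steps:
M(U) = 6*U (M(U) = (2*U)*(U + ((3 + U) - 2*U)) = (2*U)*(U + (3 - U)) = (2*U)*3 = 6*U)
53*M(-54) = 53*(6*(-54)) = 53*(-324) = -17172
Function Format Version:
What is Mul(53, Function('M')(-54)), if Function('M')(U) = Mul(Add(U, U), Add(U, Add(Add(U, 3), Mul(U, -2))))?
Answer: -17172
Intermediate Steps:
Function('M')(U) = Mul(6, U) (Function('M')(U) = Mul(Mul(2, U), Add(U, Add(Add(3, U), Mul(-2, U)))) = Mul(Mul(2, U), Add(U, Add(3, Mul(-1, U)))) = Mul(Mul(2, U), 3) = Mul(6, U))
Mul(53, Function('M')(-54)) = Mul(53, Mul(6, -54)) = Mul(53, -324) = -17172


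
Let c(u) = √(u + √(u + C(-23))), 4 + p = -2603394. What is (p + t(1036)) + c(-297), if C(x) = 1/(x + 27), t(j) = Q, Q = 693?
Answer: -2602705 + √(-1188 + 2*I*√1187)/2 ≈ -2.6027e+6 + 17.241*I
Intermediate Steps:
p = -2603398 (p = -4 - 2603394 = -2603398)
t(j) = 693
C(x) = 1/(27 + x)
c(u) = √(u + √(¼ + u)) (c(u) = √(u + √(u + 1/(27 - 23))) = √(u + √(u + 1/4)) = √(u + √(u + ¼)) = √(u + √(¼ + u)))
(p + t(1036)) + c(-297) = (-2603398 + 693) + √(2*√(1 + 4*(-297)) + 4*(-297))/2 = -2602705 + √(2*√(1 - 1188) - 1188)/2 = -2602705 + √(2*√(-1187) - 1188)/2 = -2602705 + √(2*(I*√1187) - 1188)/2 = -2602705 + √(2*I*√1187 - 1188)/2 = -2602705 + √(-1188 + 2*I*√1187)/2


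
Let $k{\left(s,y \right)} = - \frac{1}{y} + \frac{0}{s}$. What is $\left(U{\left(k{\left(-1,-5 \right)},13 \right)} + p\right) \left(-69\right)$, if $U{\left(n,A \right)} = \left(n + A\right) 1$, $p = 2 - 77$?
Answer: $\frac{21321}{5} \approx 4264.2$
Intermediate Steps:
$p = -75$ ($p = 2 - 77 = -75$)
$k{\left(s,y \right)} = - \frac{1}{y}$ ($k{\left(s,y \right)} = - \frac{1}{y} + 0 = - \frac{1}{y}$)
$U{\left(n,A \right)} = A + n$ ($U{\left(n,A \right)} = \left(A + n\right) 1 = A + n$)
$\left(U{\left(k{\left(-1,-5 \right)},13 \right)} + p\right) \left(-69\right) = \left(\left(13 - \frac{1}{-5}\right) - 75\right) \left(-69\right) = \left(\left(13 - - \frac{1}{5}\right) - 75\right) \left(-69\right) = \left(\left(13 + \frac{1}{5}\right) - 75\right) \left(-69\right) = \left(\frac{66}{5} - 75\right) \left(-69\right) = \left(- \frac{309}{5}\right) \left(-69\right) = \frac{21321}{5}$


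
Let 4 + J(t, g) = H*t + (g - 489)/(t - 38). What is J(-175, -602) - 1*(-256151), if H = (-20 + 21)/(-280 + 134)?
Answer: 7965855967/31098 ≈ 2.5615e+5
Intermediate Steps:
H = -1/146 (H = 1/(-146) = 1*(-1/146) = -1/146 ≈ -0.0068493)
J(t, g) = -4 - t/146 + (-489 + g)/(-38 + t) (J(t, g) = -4 + (-t/146 + (g - 489)/(t - 38)) = -4 + (-t/146 + (-489 + g)/(-38 + t)) = -4 - t/146 + (-489 + g)/(-38 + t))
J(-175, -602) - 1*(-256151) = (-49202 - 1*(-175)² - 546*(-175) + 146*(-602))/(146*(-38 - 175)) - 1*(-256151) = (1/146)*(-49202 - 1*30625 + 95550 - 87892)/(-213) + 256151 = (1/146)*(-1/213)*(-49202 - 30625 + 95550 - 87892) + 256151 = (1/146)*(-1/213)*(-72169) + 256151 = 72169/31098 + 256151 = 7965855967/31098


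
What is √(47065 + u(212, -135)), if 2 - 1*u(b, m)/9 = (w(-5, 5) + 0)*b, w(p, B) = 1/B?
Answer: √1167535/5 ≈ 216.10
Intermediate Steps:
u(b, m) = 18 - 9*b/5 (u(b, m) = 18 - 9*(1/5 + 0)*b = 18 - 9*(⅕ + 0)*b = 18 - 9*b/5)
√(47065 + u(212, -135)) = √(47065 + (18 - 9/5*212)) = √(47065 + (18 - 1908/5)) = √(47065 - 1818/5) = √(233507/5) = √1167535/5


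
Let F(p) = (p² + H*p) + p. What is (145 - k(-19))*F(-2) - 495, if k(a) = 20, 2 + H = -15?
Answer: 4005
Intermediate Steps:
H = -17 (H = -2 - 15 = -17)
F(p) = p² - 16*p (F(p) = (p² - 17*p) + p = p² - 16*p)
(145 - k(-19))*F(-2) - 495 = (145 - 1*20)*(-2*(-16 - 2)) - 495 = (145 - 20)*(-2*(-18)) - 495 = 125*36 - 495 = 4500 - 495 = 4005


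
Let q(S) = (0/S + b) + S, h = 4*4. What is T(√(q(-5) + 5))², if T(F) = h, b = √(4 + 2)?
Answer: 256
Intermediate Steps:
b = √6 ≈ 2.4495
h = 16
q(S) = S + √6 (q(S) = (0/S + √6) + S = (0 + √6) + S = √6 + S = S + √6)
T(F) = 16
T(√(q(-5) + 5))² = 16² = 256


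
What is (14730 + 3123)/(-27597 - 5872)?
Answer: -17853/33469 ≈ -0.53342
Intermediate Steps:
(14730 + 3123)/(-27597 - 5872) = 17853/(-33469) = 17853*(-1/33469) = -17853/33469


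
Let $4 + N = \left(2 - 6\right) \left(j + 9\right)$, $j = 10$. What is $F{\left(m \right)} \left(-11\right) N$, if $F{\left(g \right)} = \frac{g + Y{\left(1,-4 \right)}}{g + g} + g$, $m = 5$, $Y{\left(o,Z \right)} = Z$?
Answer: $4488$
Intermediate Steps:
$N = -80$ ($N = -4 + \left(2 - 6\right) \left(10 + 9\right) = -4 - 76 = -80$)
$F{\left(g \right)} = g + \frac{-4 + g}{2 g}$ ($F{\left(g \right)} = \frac{g - 4}{g + g} + g = \frac{-4 + g}{2 g} + g = g + \frac{-4 + g}{2 g}$)
$F{\left(m \right)} \left(-11\right) N = \left(\frac{1}{2} + 5 - \frac{2}{5}\right) \left(-11\right) \left(-80\right) = \frac{51}{10} \left(-11\right) \left(-80\right) = \left(- \frac{561}{10}\right) \left(-80\right) = 4488$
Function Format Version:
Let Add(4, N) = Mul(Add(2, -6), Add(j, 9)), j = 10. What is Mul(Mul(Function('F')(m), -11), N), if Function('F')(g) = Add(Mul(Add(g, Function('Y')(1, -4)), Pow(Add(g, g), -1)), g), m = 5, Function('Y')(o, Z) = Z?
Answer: 4488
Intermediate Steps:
N = -80 (N = Add(-4, Mul(Add(2, -6), Add(10, 9))) = Add(-4, Mul(-4, 19)) = Add(-4, -76) = -80)
Function('F')(g) = Add(g, Mul(Rational(1, 2), Pow(g, -1), Add(-4, g))) (Function('F')(g) = Add(Mul(Add(g, -4), Pow(Add(g, g), -1)), g) = Add(Mul(Add(-4, g), Pow(Mul(2, g), -1)), g) = Add(Mul(Add(-4, g), Mul(Rational(1, 2), Pow(g, -1))), g) = Add(Mul(Rational(1, 2), Pow(g, -1), Add(-4, g)), g) = Add(g, Mul(Rational(1, 2), Pow(g, -1), Add(-4, g))))
Mul(Mul(Function('F')(m), -11), N) = Mul(Mul(Add(Rational(1, 2), 5, Mul(-2, Pow(5, -1))), -11), -80) = Mul(Mul(Add(Rational(1, 2), 5, Mul(-2, Rational(1, 5))), -11), -80) = Mul(Mul(Add(Rational(1, 2), 5, Rational(-2, 5)), -11), -80) = Mul(Mul(Rational(51, 10), -11), -80) = Mul(Rational(-561, 10), -80) = 4488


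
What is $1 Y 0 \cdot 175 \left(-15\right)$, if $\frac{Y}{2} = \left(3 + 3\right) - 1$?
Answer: $0$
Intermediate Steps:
$Y = 10$ ($Y = 2 \left(\left(3 + 3\right) - 1\right) = 2 \left(6 - 1\right) = 2 \cdot 5 = 10$)
$1 Y 0 \cdot 175 \left(-15\right) = 1 \cdot 10 \cdot 0 \cdot 175 \left(-15\right) = 10 \cdot 0 \cdot 175 \left(-15\right) = 0 \cdot 175 \left(-15\right) = 0 \left(-15\right) = 0$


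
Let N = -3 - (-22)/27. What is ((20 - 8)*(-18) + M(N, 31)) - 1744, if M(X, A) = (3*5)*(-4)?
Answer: -2020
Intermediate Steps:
N = -59/27 (N = -3 - (-22)/27 = -3 - 1*(-22/27) = -3 + 22/27 = -59/27 ≈ -2.1852)
M(X, A) = -60 (M(X, A) = 15*(-4) = -60)
((20 - 8)*(-18) + M(N, 31)) - 1744 = ((20 - 8)*(-18) - 60) - 1744 = (12*(-18) - 60) - 1744 = (-216 - 60) - 1744 = -276 - 1744 = -2020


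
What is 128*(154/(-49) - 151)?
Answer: -138112/7 ≈ -19730.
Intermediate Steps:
128*(154/(-49) - 151) = 128*(154*(-1/49) - 151) = 128*(-22/7 - 151) = 128*(-1079/7) = -138112/7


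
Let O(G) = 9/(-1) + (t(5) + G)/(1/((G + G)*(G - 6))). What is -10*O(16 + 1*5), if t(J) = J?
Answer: -163710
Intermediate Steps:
O(G) = -9 + 2*G*(-6 + G)*(5 + G) (O(G) = 9/(-1) + (5 + G)/(1/((G + G)*(G - 6))) = 9*(-1) + (5 + G)/(1/((2*G)*(-6 + G))) = -9 + (5 + G)/(1/(2*G*(-6 + G))) = -9 + (5 + G)/((1/(2*G*(-6 + G)))) = -9 + (5 + G)*(2*G*(-6 + G)) = -9 + 2*G*(-6 + G)*(5 + G))
-10*O(16 + 1*5) = -10*(-9 - 60*(16 + 1*5) - 2*(16 + 1*5)² + 2*(16 + 1*5)³) = -10*(-9 - 60*(16 + 5) - 2*(16 + 5)² + 2*(16 + 5)³) = -10*(-9 - 60*21 - 2*21² + 2*21³) = -10*(-9 - 1260 - 2*441 + 2*9261) = -10*(-9 - 1260 - 882 + 18522) = -10*16371 = -163710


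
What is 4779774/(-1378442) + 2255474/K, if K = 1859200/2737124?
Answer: 531863710304557637/160174960400 ≈ 3.3205e+6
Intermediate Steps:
K = 464800/684281 (K = 1859200*(1/2737124) = 464800/684281 ≈ 0.67925)
4779774/(-1378442) + 2255474/K = 4779774/(-1378442) + 2255474/(464800/684281) = 4779774*(-1/1378442) + 2255474*(684281/464800) = -2389887/689221 + 771689002097/232400 = 531863710304557637/160174960400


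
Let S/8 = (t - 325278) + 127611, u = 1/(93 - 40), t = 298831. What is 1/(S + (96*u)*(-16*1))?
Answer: 53/42892000 ≈ 1.2357e-6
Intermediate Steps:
u = 1/53 ≈ 0.018868
S = 809312 (S = 8*((298831 - 325278) + 127611) = 8*(-26447 + 127611) = 8*101164 = 809312)
1/(S + (96*u)*(-16*1)) = 1/(809312 + (96*(1/53))*(-16*1)) = 1/(809312 + (96/53)*(-16)) = 1/(809312 - 1536/53) = 1/(42892000/53) = 53/42892000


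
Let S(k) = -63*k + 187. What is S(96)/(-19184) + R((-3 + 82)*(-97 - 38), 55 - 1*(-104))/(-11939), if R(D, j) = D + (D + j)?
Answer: 476118943/229037776 ≈ 2.0788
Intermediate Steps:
R(D, j) = j + 2*D
S(k) = 187 - 63*k
S(96)/(-19184) + R((-3 + 82)*(-97 - 38), 55 - 1*(-104))/(-11939) = (187 - 63*96)/(-19184) + ((55 - 1*(-104)) + 2*((-3 + 82)*(-97 - 38)))/(-11939) = (187 - 6048)*(-1/19184) + ((55 + 104) + 2*(79*(-135)))*(-1/11939) = -5861*(-1/19184) + (159 + 2*(-10665))*(-1/11939) = 5861/19184 + (159 - 21330)*(-1/11939) = 5861/19184 - 21171*(-1/11939) = 5861/19184 + 21171/11939 = 476118943/229037776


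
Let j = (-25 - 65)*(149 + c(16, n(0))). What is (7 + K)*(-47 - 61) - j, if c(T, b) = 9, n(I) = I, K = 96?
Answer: 3096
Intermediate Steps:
j = -14220 (j = (-25 - 65)*(149 + 9) = -90*158 = -14220)
(7 + K)*(-47 - 61) - j = (7 + 96)*(-47 - 61) - 1*(-14220) = 103*(-108) + 14220 = -11124 + 14220 = 3096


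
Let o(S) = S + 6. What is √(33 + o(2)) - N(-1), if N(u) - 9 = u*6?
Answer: -3 + √41 ≈ 3.4031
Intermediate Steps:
o(S) = 6 + S
N(u) = 9 + 6*u (N(u) = 9 + u*6 = 9 + 6*u)
√(33 + o(2)) - N(-1) = √(33 + (6 + 2)) - (9 + 6*(-1)) = √(33 + 8) - (9 - 6) = √41 - 1*3 = √41 - 3 = -3 + √41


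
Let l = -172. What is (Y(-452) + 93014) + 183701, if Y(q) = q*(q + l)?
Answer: 558763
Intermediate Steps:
Y(q) = q*(-172 + q) (Y(q) = q*(q - 172) = q*(-172 + q))
(Y(-452) + 93014) + 183701 = (-452*(-172 - 452) + 93014) + 183701 = (-452*(-624) + 93014) + 183701 = (282048 + 93014) + 183701 = 375062 + 183701 = 558763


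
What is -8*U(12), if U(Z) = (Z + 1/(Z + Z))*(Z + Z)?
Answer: -2312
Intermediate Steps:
U(Z) = 2*Z*(Z + 1/(2*Z)) (U(Z) = (Z + 1/(2*Z))*(2*Z) = 2*Z*(Z + 1/(2*Z)))
-8*U(12) = -8*(1 + 2*12²) = -8*(1 + 2*144) = -8*(1 + 288) = -8*289 = -2312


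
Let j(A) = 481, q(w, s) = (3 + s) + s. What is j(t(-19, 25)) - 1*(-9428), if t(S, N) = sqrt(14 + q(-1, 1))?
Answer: 9909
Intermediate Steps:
q(w, s) = 3 + 2*s
t(S, N) = sqrt(19) (t(S, N) = sqrt(14 + (3 + 2*1)) = sqrt(14 + (3 + 2)) = sqrt(14 + 5) = sqrt(19))
j(t(-19, 25)) - 1*(-9428) = 481 - 1*(-9428) = 481 + 9428 = 9909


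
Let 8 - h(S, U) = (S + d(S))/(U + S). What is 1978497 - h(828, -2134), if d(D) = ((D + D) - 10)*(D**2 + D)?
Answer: 727035827/653 ≈ 1.1134e+6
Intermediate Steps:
d(D) = (-10 + 2*D)*(D + D**2) (d(D) = (2*D - 10)*(D + D**2) = (-10 + 2*D)*(D + D**2))
h(S, U) = 8 - (S + 2*S*(-5 + S**2 - 4*S))/(S + U) (h(S, U) = 8 - (S + 2*S*(-5 + S**2 - 4*S))/(U + S) = 8 - (S + 2*S*(-5 + S**2 - 4*S))/(S + U))
1978497 - h(828, -2134) = 1978497 - (-2*828**3 + 8*(-2134) + 8*828**2 + 17*828)/(828 - 2134) = 1978497 - (-2*567663552 - 17072 + 8*685584 + 14076)/(-1306) = 1978497 - (-1)*(-1135327104 - 17072 + 5484672 + 14076)/1306 = 1978497 - (-1)*(-1129845428)/1306 = 1978497 - 1*564922714/653 = 1978497 - 564922714/653 = 727035827/653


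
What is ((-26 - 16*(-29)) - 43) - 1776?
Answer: -1381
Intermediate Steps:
((-26 - 16*(-29)) - 43) - 1776 = ((-26 + 464) - 43) - 1776 = (438 - 43) - 1776 = 395 - 1776 = -1381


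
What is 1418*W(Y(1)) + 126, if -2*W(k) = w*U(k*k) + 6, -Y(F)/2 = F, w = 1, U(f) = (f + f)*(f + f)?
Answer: -49504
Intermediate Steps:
U(f) = 4*f**2 (U(f) = (2*f)*(2*f) = 4*f**2)
Y(F) = -2*F
W(k) = -3 - 2*k**4 (W(k) = -(1*(4*(k*k)**2) + 6)/2 = -(1*(4*(k**2)**2) + 6)/2 = -(1*(4*k**4) + 6)/2 = -(4*k**4 + 6)/2 = -(6 + 4*k**4)/2 = -3 - 2*k**4)
1418*W(Y(1)) + 126 = 1418*(-3 - 2*(-2*1)**4) + 126 = 1418*(-3 - 2*(-2)**4) + 126 = 1418*(-3 - 2*16) + 126 = 1418*(-3 - 32) + 126 = 1418*(-35) + 126 = -49630 + 126 = -49504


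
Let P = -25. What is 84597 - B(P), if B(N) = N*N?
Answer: 83972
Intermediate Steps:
B(N) = N²
84597 - B(P) = 84597 - 1*(-25)² = 84597 - 1*625 = 84597 - 625 = 83972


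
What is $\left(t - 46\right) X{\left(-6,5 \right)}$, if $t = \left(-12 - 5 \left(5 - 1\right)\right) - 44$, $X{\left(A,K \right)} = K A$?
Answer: $3660$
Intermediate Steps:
$X{\left(A,K \right)} = A K$
$t = -76$ ($t = \left(-12 - 20\right) - 44 = -32 - 44 = -76$)
$\left(t - 46\right) X{\left(-6,5 \right)} = \left(-76 - 46\right) \left(\left(-6\right) 5\right) = \left(-122\right) \left(-30\right) = 3660$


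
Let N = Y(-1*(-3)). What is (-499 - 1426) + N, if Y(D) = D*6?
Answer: -1907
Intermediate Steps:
Y(D) = 6*D
N = 18 (N = 6*(-1*(-3)) = 6*3 = 18)
(-499 - 1426) + N = (-499 - 1426) + 18 = -1925 + 18 = -1907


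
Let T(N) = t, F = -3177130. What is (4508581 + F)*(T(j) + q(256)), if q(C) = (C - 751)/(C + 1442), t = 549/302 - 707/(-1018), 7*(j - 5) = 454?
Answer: 128634542115849/43502194 ≈ 2.9570e+6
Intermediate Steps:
j = 489/7 (j = 5 + (⅐)*454 = 5 + 454/7 = 489/7 ≈ 69.857)
t = 193099/76859 (t = 549*(1/302) - 707*(-1/1018) = 549/302 + 707/1018 = 193099/76859 ≈ 2.5124)
T(N) = 193099/76859
q(C) = (-751 + C)/(1442 + C)
(4508581 + F)*(T(j) + q(256)) = (4508581 - 3177130)*(193099/76859 + (-751 + 256)/(1442 + 256)) = 1331451*(193099/76859 - 495/1698) = 1331451*(193099/76859 + (1/1698)*(-495)) = 1331451*(193099/76859 - 165/566) = 1331451*(96612299/43502194) = 128634542115849/43502194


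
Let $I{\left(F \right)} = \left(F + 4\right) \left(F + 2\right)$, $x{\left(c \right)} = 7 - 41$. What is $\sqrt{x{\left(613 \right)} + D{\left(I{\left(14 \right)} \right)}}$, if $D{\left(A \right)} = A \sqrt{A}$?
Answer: $\sqrt{-34 + 3456 \sqrt{2}} \approx 69.667$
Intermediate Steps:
$x{\left(c \right)} = -34$
$I{\left(F \right)} = \left(2 + F\right) \left(4 + F\right)$ ($I{\left(F \right)} = \left(4 + F\right) \left(2 + F\right) = \left(2 + F\right) \left(4 + F\right)$)
$D{\left(A \right)} = A^{\frac{3}{2}}$
$\sqrt{x{\left(613 \right)} + D{\left(I{\left(14 \right)} \right)}} = \sqrt{-34 + \left(8 + 14^{2} + 6 \cdot 14\right)^{\frac{3}{2}}} = \sqrt{-34 + \left(8 + 196 + 84\right)^{\frac{3}{2}}} = \sqrt{-34 + 288^{\frac{3}{2}}} = \sqrt{-34 + 3456 \sqrt{2}}$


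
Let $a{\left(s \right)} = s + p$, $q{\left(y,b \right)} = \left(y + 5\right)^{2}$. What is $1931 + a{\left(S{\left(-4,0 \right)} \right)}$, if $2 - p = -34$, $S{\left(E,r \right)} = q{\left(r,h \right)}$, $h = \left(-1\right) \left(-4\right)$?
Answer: $1992$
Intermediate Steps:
$h = 4$
$q{\left(y,b \right)} = \left(5 + y\right)^{2}$
$S{\left(E,r \right)} = \left(5 + r\right)^{2}$
$p = 36$ ($p = 2 - -34 = 2 + 34 = 36$)
$a{\left(s \right)} = 36 + s$ ($a{\left(s \right)} = s + 36 = 36 + s$)
$1931 + a{\left(S{\left(-4,0 \right)} \right)} = 1931 + \left(36 + \left(5 + 0\right)^{2}\right) = 1931 + \left(36 + 5^{2}\right) = 1931 + \left(36 + 25\right) = 1931 + 61 = 1992$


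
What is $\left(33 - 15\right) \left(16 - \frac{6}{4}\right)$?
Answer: $261$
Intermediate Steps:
$\left(33 - 15\right) \left(16 - \frac{6}{4}\right) = 18 \left(16 - 6 \cdot \frac{1}{4}\right) = 18 \left(16 - \frac{3}{2}\right) = 18 \cdot \frac{29}{2} = 261$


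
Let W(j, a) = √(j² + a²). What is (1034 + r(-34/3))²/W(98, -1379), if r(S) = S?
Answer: 9412624*√39005/2457315 ≈ 756.50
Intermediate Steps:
W(j, a) = √(a² + j²)
(1034 + r(-34/3))²/W(98, -1379) = (1034 - 34/3)²/(√((-1379)² + 98²)) = (1034 - 34*⅓)²/(√(1901641 + 9604)) = (1034 - 34/3)²/(√1911245) = (3068/3)²/((7*√39005)) = 9412624*(√39005/273035)/9 = 9412624*√39005/2457315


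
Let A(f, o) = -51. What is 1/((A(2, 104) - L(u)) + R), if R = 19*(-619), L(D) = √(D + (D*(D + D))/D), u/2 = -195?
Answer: I/(-11812*I + 3*√130) ≈ -8.4659e-5 + 2.4516e-7*I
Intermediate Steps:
u = -390 (u = 2*(-195) = -390)
L(D) = √3*√D (L(D) = √(D + (D*(2*D))/D) = √(D + (2*D²)/D) = √(D + 2*D) = √(3*D) = √3*√D)
R = -11761
1/((A(2, 104) - L(u)) + R) = 1/((-51 - √3*√(-390)) - 11761) = 1/((-51 - √3*I*√390) - 11761) = 1/((-51 - 3*I*√130) - 11761) = 1/(-11812 - 3*I*√130)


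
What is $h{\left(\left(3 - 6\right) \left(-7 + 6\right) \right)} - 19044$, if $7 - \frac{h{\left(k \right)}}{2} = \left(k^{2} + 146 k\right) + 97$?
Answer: $-20118$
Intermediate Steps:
$h{\left(k \right)} = -180 - 292 k - 2 k^{2}$ ($h{\left(k \right)} = 14 - 2 \left(\left(k^{2} + 146 k\right) + 97\right) = 14 - 2 \left(97 + k^{2} + 146 k\right) = 14 - \left(194 + 2 k^{2} + 292 k\right) = -180 - 292 k - 2 k^{2}$)
$h{\left(\left(3 - 6\right) \left(-7 + 6\right) \right)} - 19044 = \left(-180 - 292 \left(3 - 6\right) \left(-7 + 6\right) - 2 \left(\left(3 - 6\right) \left(-7 + 6\right)\right)^{2}\right) - 19044 = \left(-180 - 292 \left(3 - 6\right) \left(-1\right) - 2 \left(\left(3 - 6\right) \left(-1\right)\right)^{2}\right) - 19044 = \left(-180 - 292 \left(\left(-3\right) \left(-1\right)\right) - 2 \left(\left(-3\right) \left(-1\right)\right)^{2}\right) - 19044 = \left(-180 - 876 - 2 \cdot 3^{2}\right) - 19044 = \left(-180 - 876 - 18\right) - 19044 = -1074 - 19044 = -20118$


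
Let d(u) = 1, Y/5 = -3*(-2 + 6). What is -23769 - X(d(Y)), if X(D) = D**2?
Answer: -23770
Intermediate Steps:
Y = -60 (Y = 5*(-3*(-2 + 6)) = 5*(-3*4) = 5*(-12) = -60)
-23769 - X(d(Y)) = -23769 - 1*1**2 = -23769 - 1*1 = -23769 - 1 = -23770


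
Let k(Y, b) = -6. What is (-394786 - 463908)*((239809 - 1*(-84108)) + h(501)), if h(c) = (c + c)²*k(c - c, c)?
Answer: 4894647680258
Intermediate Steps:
h(c) = -24*c² (h(c) = (c + c)²*(-6) = (2*c)²*(-6) = (4*c²)*(-6) = -24*c²)
(-394786 - 463908)*((239809 - 1*(-84108)) + h(501)) = (-394786 - 463908)*((239809 - 1*(-84108)) - 24*501²) = -858694*((239809 + 84108) - 24*251001) = -858694*(323917 - 6024024) = -858694*(-5700107) = 4894647680258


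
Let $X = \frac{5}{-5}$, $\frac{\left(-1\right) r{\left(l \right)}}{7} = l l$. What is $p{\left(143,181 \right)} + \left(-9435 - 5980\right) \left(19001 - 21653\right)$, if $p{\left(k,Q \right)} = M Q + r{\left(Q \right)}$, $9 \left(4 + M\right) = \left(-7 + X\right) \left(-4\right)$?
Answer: $\frac{365860553}{9} \approx 4.0651 \cdot 10^{7}$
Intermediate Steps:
$r{\left(l \right)} = - 7 l^{2}$ ($r{\left(l \right)} = - 7 l l = - 7 l^{2}$)
$X = -1$ ($X = 5 \left(- \frac{1}{5}\right) = -1$)
$M = - \frac{4}{9}$ ($M = -4 + \frac{\left(-7 - 1\right) \left(-4\right)}{9} = -4 + \frac{\left(-8\right) \left(-4\right)}{9} = -4 + \frac{1}{9} \cdot 32 = -4 + \frac{32}{9} = - \frac{4}{9} \approx -0.44444$)
$p{\left(k,Q \right)} = - 7 Q^{2} - \frac{4 Q}{9}$ ($p{\left(k,Q \right)} = - \frac{4 Q}{9} - 7 Q^{2} = - 7 Q^{2} - \frac{4 Q}{9}$)
$p{\left(143,181 \right)} + \left(-9435 - 5980\right) \left(19001 - 21653\right) = \frac{1}{9} \cdot 181 \left(-4 - 11403\right) + \left(-9435 - 5980\right) \left(19001 - 21653\right) = \frac{1}{9} \cdot 181 \left(-4 - 11403\right) - -40880580 = \frac{1}{9} \cdot 181 \left(-11407\right) + 40880580 = - \frac{2064667}{9} + 40880580 = \frac{365860553}{9}$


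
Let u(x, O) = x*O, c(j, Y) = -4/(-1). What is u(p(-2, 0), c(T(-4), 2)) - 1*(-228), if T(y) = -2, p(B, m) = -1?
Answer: 224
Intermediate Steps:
c(j, Y) = 4 (c(j, Y) = -4*(-1) = 4)
u(x, O) = O*x
u(p(-2, 0), c(T(-4), 2)) - 1*(-228) = 4*(-1) - 1*(-228) = -4 + 228 = 224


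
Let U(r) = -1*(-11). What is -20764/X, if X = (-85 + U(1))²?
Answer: -5191/1369 ≈ -3.7918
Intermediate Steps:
U(r) = 11
X = 5476 (X = (-85 + 11)² = (-74)² = 5476)
-20764/X = -20764/5476 = -20764*1/5476 = -5191/1369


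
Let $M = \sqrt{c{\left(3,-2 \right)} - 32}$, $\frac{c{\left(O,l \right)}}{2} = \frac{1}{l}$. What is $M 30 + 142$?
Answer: $142 + 30 i \sqrt{33} \approx 142.0 + 172.34 i$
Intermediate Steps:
$c{\left(O,l \right)} = \frac{2}{l}$
$M = i \sqrt{33}$ ($M = \sqrt{\frac{2}{-2} - 32} = \sqrt{2 \left(- \frac{1}{2}\right) - 32} = \sqrt{-1 - 32} = \sqrt{-33} = i \sqrt{33} \approx 5.7446 i$)
$M 30 + 142 = i \sqrt{33} \cdot 30 + 142 = 30 i \sqrt{33} + 142 = 142 + 30 i \sqrt{33}$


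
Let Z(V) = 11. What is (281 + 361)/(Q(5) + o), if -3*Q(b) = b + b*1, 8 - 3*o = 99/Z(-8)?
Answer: -1926/11 ≈ -175.09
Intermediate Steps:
o = -1/3 (o = 8/3 - 33/11 = 8/3 - 1/3*9 = 8/3 - 3 = -1/3 ≈ -0.33333)
Q(b) = -2*b/3 (Q(b) = -(b + b*1)/3 = -(b + b)/3 = -2*b/3)
(281 + 361)/(Q(5) + o) = (281 + 361)/(-2/3*5 - 1/3) = 642/(-10/3 - 1/3) = 642/(-11/3) = 642*(-3/11) = -1926/11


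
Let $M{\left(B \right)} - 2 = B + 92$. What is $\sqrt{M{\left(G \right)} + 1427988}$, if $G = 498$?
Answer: $2 \sqrt{357145} \approx 1195.2$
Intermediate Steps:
$M{\left(B \right)} = 94 + B$ ($M{\left(B \right)} = 2 + \left(B + 92\right) = 2 + \left(92 + B\right) = 94 + B$)
$\sqrt{M{\left(G \right)} + 1427988} = \sqrt{\left(94 + 498\right) + 1427988} = \sqrt{592 + 1427988} = \sqrt{1428580} = 2 \sqrt{357145}$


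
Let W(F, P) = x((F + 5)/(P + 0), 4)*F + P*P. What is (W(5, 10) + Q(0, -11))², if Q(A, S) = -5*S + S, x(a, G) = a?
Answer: 22201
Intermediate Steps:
Q(A, S) = -4*S
W(F, P) = P² + F*(5 + F)/P (W(F, P) = ((F + 5)/(P + 0))*F + P*P = ((5 + F)/P)*F + P² = F*(5 + F)/P + P² = P² + F*(5 + F)/P)
(W(5, 10) + Q(0, -11))² = ((10³ + 5*(5 + 5))/10 - 4*(-11))² = ((1000 + 5*10)/10 + 44)² = ((1000 + 50)/10 + 44)² = ((⅒)*1050 + 44)² = (105 + 44)² = 149² = 22201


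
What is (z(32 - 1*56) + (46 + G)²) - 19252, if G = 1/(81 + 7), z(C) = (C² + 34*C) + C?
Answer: -134737503/7744 ≈ -17399.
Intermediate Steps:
z(C) = C² + 35*C
G = 1/88 ≈ 0.011364
(z(32 - 1*56) + (46 + G)²) - 19252 = ((32 - 1*56)*(35 + (32 - 1*56)) + (46 + 1/88)²) - 19252 = ((32 - 56)*(35 + (32 - 56)) + (4049/88)²) - 19252 = (-24*(35 - 24) + 16394401/7744) - 19252 = (-24*11 + 16394401/7744) - 19252 = (-264 + 16394401/7744) - 19252 = 14349985/7744 - 19252 = -134737503/7744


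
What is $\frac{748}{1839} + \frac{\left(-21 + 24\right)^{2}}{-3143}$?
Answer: $\frac{2334413}{5779977} \approx 0.40388$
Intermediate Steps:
$\frac{748}{1839} + \frac{\left(-21 + 24\right)^{2}}{-3143} = 748 \cdot \frac{1}{1839} + 3^{2} \left(- \frac{1}{3143}\right) = \frac{748}{1839} + 9 \left(- \frac{1}{3143}\right) = \frac{748}{1839} - \frac{9}{3143} = \frac{2334413}{5779977}$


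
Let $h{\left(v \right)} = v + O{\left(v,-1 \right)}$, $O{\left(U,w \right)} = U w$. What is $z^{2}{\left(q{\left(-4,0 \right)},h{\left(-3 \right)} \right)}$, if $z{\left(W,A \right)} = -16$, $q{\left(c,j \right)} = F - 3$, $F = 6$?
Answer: $256$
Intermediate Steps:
$q{\left(c,j \right)} = 3$ ($q{\left(c,j \right)} = 6 - 3 = 3$)
$h{\left(v \right)} = 0$ ($h{\left(v \right)} = v + v \left(-1\right) = v - v = 0$)
$z^{2}{\left(q{\left(-4,0 \right)},h{\left(-3 \right)} \right)} = \left(-16\right)^{2} = 256$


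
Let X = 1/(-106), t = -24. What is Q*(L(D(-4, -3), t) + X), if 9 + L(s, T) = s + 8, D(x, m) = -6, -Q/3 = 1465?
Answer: 3265485/106 ≈ 30806.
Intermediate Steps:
Q = -4395 (Q = -3*1465 = -4395)
L(s, T) = -1 + s (L(s, T) = -9 + (s + 8) = -9 + (8 + s) = -1 + s)
X = -1/106 ≈ -0.0094340
Q*(L(D(-4, -3), t) + X) = -4395*((-1 - 6) - 1/106) = -4395*(-7 - 1/106) = -4395*(-743/106) = 3265485/106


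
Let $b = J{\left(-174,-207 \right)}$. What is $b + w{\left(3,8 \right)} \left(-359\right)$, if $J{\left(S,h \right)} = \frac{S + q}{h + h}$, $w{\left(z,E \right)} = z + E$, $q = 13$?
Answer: $- \frac{71075}{18} \approx -3948.6$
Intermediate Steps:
$w{\left(z,E \right)} = E + z$
$J{\left(S,h \right)} = \frac{13 + S}{2 h}$ ($J{\left(S,h \right)} = \frac{S + 13}{h + h} = \frac{13 + S}{2 h}$)
$b = \frac{7}{18}$ ($b = \frac{13 - 174}{2 \left(-207\right)} = \frac{1}{2} \left(- \frac{1}{207}\right) \left(-161\right) = \frac{7}{18} \approx 0.38889$)
$b + w{\left(3,8 \right)} \left(-359\right) = \frac{7}{18} + \left(8 + 3\right) \left(-359\right) = \frac{7}{18} + 11 \left(-359\right) = \frac{7}{18} - 3949 = - \frac{71075}{18}$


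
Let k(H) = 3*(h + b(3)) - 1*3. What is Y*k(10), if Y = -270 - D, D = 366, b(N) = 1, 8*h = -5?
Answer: 2385/2 ≈ 1192.5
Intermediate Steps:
h = -5/8 (h = (⅛)*(-5) = -5/8 ≈ -0.62500)
Y = -636 (Y = -270 - 1*366 = -270 - 366 = -636)
k(H) = -15/8 (k(H) = 3*(-5/8 + 1) - 1*3 = 3*(3/8) - 3 = 9/8 - 3 = -15/8)
Y*k(10) = -636*(-15/8) = 2385/2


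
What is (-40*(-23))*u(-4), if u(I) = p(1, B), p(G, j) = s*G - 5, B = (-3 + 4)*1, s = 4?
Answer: -920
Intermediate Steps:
B = 1 (B = 1*1 = 1)
p(G, j) = -5 + 4*G (p(G, j) = 4*G - 5 = -5 + 4*G)
u(I) = -1 (u(I) = -5 + 4*1 = -5 + 4 = -1)
(-40*(-23))*u(-4) = -40*(-23)*(-1) = 920*(-1) = -920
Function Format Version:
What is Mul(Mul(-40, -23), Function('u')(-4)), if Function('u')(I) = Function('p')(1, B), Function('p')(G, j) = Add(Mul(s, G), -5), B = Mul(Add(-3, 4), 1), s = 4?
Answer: -920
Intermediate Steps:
B = 1 (B = Mul(1, 1) = 1)
Function('p')(G, j) = Add(-5, Mul(4, G)) (Function('p')(G, j) = Add(Mul(4, G), -5) = Add(-5, Mul(4, G)))
Function('u')(I) = -1 (Function('u')(I) = Add(-5, Mul(4, 1)) = Add(-5, 4) = -1)
Mul(Mul(-40, -23), Function('u')(-4)) = Mul(Mul(-40, -23), -1) = Mul(920, -1) = -920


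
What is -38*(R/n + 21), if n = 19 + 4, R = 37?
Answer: -19760/23 ≈ -859.13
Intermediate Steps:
n = 23
-38*(R/n + 21) = -38*(37/23 + 21) = -38*520/23 = -19760/23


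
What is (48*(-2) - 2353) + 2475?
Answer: 26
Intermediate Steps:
(48*(-2) - 2353) + 2475 = (-96 - 2353) + 2475 = -2449 + 2475 = 26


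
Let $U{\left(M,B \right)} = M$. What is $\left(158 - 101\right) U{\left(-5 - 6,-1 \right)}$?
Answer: $-627$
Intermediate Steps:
$\left(158 - 101\right) U{\left(-5 - 6,-1 \right)} = \left(158 - 101\right) \left(-5 - 6\right) = 57 \left(-11\right) = -627$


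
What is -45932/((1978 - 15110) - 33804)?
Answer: 11483/11734 ≈ 0.97861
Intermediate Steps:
-45932/((1978 - 15110) - 33804) = -45932/(-13132 - 33804) = -45932/(-46936) = -45932*(-1/46936) = 11483/11734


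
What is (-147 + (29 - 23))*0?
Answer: 0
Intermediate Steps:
(-147 + (29 - 23))*0 = (-147 + 6)*0 = -141*0 = 0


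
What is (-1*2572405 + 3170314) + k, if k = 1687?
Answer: 599596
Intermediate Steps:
(-1*2572405 + 3170314) + k = (-1*2572405 + 3170314) + 1687 = (-2572405 + 3170314) + 1687 = 597909 + 1687 = 599596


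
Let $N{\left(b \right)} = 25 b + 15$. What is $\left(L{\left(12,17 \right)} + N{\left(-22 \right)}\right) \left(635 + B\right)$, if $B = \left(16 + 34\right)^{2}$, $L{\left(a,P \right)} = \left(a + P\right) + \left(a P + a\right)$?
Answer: $-909150$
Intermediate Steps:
$N{\left(b \right)} = 15 + 25 b$
$L{\left(a,P \right)} = P + 2 a + P a$ ($L{\left(a,P \right)} = \left(P + a\right) + \left(P a + a\right) = \left(P + a\right) + \left(a + P a\right) = P + 2 a + P a$)
$B = 2500$ ($B = 50^{2} = 2500$)
$\left(L{\left(12,17 \right)} + N{\left(-22 \right)}\right) \left(635 + B\right) = \left(\left(17 + 2 \cdot 12 + 17 \cdot 12\right) + \left(15 + 25 \left(-22\right)\right)\right) \left(635 + 2500\right) = \left(\left(17 + 24 + 204\right) + \left(15 - 550\right)\right) 3135 = \left(245 - 535\right) 3135 = \left(-290\right) 3135 = -909150$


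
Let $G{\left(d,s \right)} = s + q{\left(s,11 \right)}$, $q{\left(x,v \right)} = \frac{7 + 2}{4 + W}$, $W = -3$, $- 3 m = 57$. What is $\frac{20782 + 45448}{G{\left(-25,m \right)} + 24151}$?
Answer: $\frac{66230}{24141} \approx 2.7435$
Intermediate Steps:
$m = -19$ ($m = \left(- \frac{1}{3}\right) 57 = -19$)
$q{\left(x,v \right)} = 9$ ($q{\left(x,v \right)} = \frac{7 + 2}{4 - 3} = \frac{9}{1} = 9 \cdot 1 = 9$)
$G{\left(d,s \right)} = 9 + s$ ($G{\left(d,s \right)} = s + 9 = 9 + s$)
$\frac{20782 + 45448}{G{\left(-25,m \right)} + 24151} = \frac{20782 + 45448}{\left(9 - 19\right) + 24151} = \frac{66230}{-10 + 24151} = \frac{66230}{24141}$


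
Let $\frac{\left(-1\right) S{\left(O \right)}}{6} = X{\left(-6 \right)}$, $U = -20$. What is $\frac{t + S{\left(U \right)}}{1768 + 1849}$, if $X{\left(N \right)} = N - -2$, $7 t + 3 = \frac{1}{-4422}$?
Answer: $\frac{729629}{111960618} \approx 0.0065168$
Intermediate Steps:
$t = - \frac{13267}{30954}$ ($t = - \frac{3}{7} + \frac{1}{7 \left(-4422\right)} = - \frac{3}{7} + \frac{1}{7} \left(- \frac{1}{4422}\right) = - \frac{3}{7} - \frac{1}{30954} = - \frac{13267}{30954} \approx -0.4286$)
$X{\left(N \right)} = 2 + N$ ($X{\left(N \right)} = N + 2 = 2 + N$)
$S{\left(O \right)} = 24$ ($S{\left(O \right)} = - 6 \left(2 - 6\right) = \left(-6\right) \left(-4\right) = 24$)
$\frac{t + S{\left(U \right)}}{1768 + 1849} = \frac{- \frac{13267}{30954} + 24}{1768 + 1849} = \frac{729629}{30954 \cdot 3617} = \frac{729629}{30954} \cdot \frac{1}{3617} = \frac{729629}{111960618}$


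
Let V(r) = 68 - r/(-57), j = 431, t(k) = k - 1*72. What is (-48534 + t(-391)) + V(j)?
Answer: -2788522/57 ≈ -48921.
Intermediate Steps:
t(k) = -72 + k (t(k) = k - 72 = -72 + k)
V(r) = 68 + r/57 (V(r) = 68 - r*(-1)/57 = 68 - (-1)*r/57 = 68 + r/57)
(-48534 + t(-391)) + V(j) = (-48534 + (-72 - 391)) + (68 + (1/57)*431) = (-48534 - 463) + (68 + 431/57) = -48997 + 4307/57 = -2788522/57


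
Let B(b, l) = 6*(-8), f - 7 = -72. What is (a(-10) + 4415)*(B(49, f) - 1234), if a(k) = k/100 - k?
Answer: -28363609/5 ≈ -5.6727e+6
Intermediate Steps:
f = -65 (f = 7 - 72 = -65)
a(k) = -99*k/100 (a(k) = k*(1/100) - k = k/100 - k = -99*k/100)
B(b, l) = -48
(a(-10) + 4415)*(B(49, f) - 1234) = (-99/100*(-10) + 4415)*(-48 - 1234) = (99/10 + 4415)*(-1282) = (44249/10)*(-1282) = -28363609/5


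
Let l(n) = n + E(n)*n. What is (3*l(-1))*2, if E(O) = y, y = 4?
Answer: -30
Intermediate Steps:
E(O) = 4
l(n) = 5*n (l(n) = n + 4*n = 5*n)
(3*l(-1))*2 = (3*(5*(-1)))*2 = (3*(-5))*2 = -15*2 = -30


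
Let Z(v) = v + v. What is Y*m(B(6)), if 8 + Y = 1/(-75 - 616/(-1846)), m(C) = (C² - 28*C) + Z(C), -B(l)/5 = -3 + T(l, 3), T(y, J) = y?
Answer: -339639285/68917 ≈ -4928.2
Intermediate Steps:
Z(v) = 2*v
B(l) = 15 - 5*l (B(l) = -5*(-3 + l) = 15 - 5*l)
m(C) = C² - 26*C (m(C) = (C² - 28*C) + 2*C = C² - 26*C)
Y = -552259/68917 (Y = -8 + 1/(-75 - 616/(-1846)) = -8 + 1/(-75 - 616*(-1/1846)) = -8 + 1/(-75 + 308/923) = -8 + 1/(-68917/923) = -8 - 923/68917 = -552259/68917 ≈ -8.0134)
Y*m(B(6)) = -552259*(15 - 5*6)*(-26 + (15 - 5*6))/68917 = -552259*(15 - 30)*(-26 + (15 - 30))/68917 = -(-8283885)*(-26 - 15)/68917 = -(-8283885)*(-41)/68917 = -552259/68917*615 = -339639285/68917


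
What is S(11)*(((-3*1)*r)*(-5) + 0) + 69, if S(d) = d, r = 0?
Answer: 69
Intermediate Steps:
S(11)*(((-3*1)*r)*(-5) + 0) + 69 = 11*((-3*1*0)*(-5) + 0) + 69 = 11*(-3*0*(-5) + 0) + 69 = 11*(0*(-5) + 0) + 69 = 11*(0 + 0) + 69 = 11*0 + 69 = 0 + 69 = 69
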